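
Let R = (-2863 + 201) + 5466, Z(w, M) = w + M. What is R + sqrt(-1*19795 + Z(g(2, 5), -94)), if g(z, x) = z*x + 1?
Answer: 2804 + I*sqrt(19878) ≈ 2804.0 + 140.99*I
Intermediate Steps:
g(z, x) = 1 + x*z (g(z, x) = x*z + 1 = 1 + x*z)
Z(w, M) = M + w
R = 2804 (R = -2662 + 5466 = 2804)
R + sqrt(-1*19795 + Z(g(2, 5), -94)) = 2804 + sqrt(-1*19795 + (-94 + (1 + 5*2))) = 2804 + sqrt(-19795 + (-94 + (1 + 10))) = 2804 + sqrt(-19795 + (-94 + 11)) = 2804 + sqrt(-19795 - 83) = 2804 + sqrt(-19878) = 2804 + I*sqrt(19878)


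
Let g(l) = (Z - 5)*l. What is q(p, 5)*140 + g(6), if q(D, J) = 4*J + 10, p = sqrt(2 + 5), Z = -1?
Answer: 4164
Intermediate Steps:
g(l) = -6*l (g(l) = (-1 - 5)*l = -6*l)
p = sqrt(7) ≈ 2.6458
q(D, J) = 10 + 4*J
q(p, 5)*140 + g(6) = (10 + 4*5)*140 - 6*6 = (10 + 20)*140 - 36 = 30*140 - 36 = 4200 - 36 = 4164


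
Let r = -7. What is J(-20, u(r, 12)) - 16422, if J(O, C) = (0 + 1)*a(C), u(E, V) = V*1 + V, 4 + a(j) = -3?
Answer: -16429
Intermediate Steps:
a(j) = -7 (a(j) = -4 - 3 = -7)
u(E, V) = 2*V (u(E, V) = V + V = 2*V)
J(O, C) = -7 (J(O, C) = (0 + 1)*(-7) = 1*(-7) = -7)
J(-20, u(r, 12)) - 16422 = -7 - 16422 = -16429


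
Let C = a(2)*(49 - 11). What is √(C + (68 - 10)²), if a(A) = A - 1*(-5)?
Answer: 11*√30 ≈ 60.250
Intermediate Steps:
a(A) = 5 + A (a(A) = A + 5 = 5 + A)
C = 266 (C = (5 + 2)*(49 - 11) = 7*38 = 266)
√(C + (68 - 10)²) = √(266 + (68 - 10)²) = √(266 + 58²) = √(266 + 3364) = √3630 = 11*√30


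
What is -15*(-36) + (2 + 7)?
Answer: 549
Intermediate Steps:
-15*(-36) + (2 + 7) = 540 + 9 = 549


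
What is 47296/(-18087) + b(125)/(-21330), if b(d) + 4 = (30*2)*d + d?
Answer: -382221569/128598570 ≈ -2.9722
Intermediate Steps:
b(d) = -4 + 61*d (b(d) = -4 + ((30*2)*d + d) = -4 + (60*d + d) = -4 + 61*d)
47296/(-18087) + b(125)/(-21330) = 47296/(-18087) + (-4 + 61*125)/(-21330) = 47296*(-1/18087) + (-4 + 7625)*(-1/21330) = -47296/18087 + 7621*(-1/21330) = -47296/18087 - 7621/21330 = -382221569/128598570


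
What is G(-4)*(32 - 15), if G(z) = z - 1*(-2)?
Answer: -34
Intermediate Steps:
G(z) = 2 + z (G(z) = z + 2 = 2 + z)
G(-4)*(32 - 15) = (2 - 4)*(32 - 15) = -2*17 = -34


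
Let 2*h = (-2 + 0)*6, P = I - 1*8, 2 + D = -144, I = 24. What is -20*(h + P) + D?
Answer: -346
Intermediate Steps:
D = -146 (D = -2 - 144 = -146)
P = 16 (P = 24 - 1*8 = 24 - 8 = 16)
h = -6 (h = ((-2 + 0)*6)/2 = (-2*6)/2 = (1/2)*(-12) = -6)
-20*(h + P) + D = -20*(-6 + 16) - 146 = -20*10 - 146 = -200 - 146 = -346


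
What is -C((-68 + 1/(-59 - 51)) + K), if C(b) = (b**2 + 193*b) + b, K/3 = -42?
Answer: -21341/12100 ≈ -1.7637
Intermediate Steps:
K = -126 (K = 3*(-42) = -126)
C(b) = b**2 + 194*b
-C((-68 + 1/(-59 - 51)) + K) = -((-68 + 1/(-59 - 51)) - 126)*(194 + ((-68 + 1/(-59 - 51)) - 126)) = -((-68 + 1/(-110)) - 126)*(194 + ((-68 + 1/(-110)) - 126)) = -((-68 - 1/110) - 126)*(194 + ((-68 - 1/110) - 126)) = -(-7481/110 - 126)*(194 + (-7481/110 - 126)) = -(-21341)*(194 - 21341/110)/110 = -(-21341)*(-1)/(110*110) = -1*21341/12100 = -21341/12100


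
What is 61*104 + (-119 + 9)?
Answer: 6234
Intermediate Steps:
61*104 + (-119 + 9) = 6344 - 110 = 6234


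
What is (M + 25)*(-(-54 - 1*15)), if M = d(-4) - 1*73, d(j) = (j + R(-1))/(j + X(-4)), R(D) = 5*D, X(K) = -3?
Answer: -22563/7 ≈ -3223.3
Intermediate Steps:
d(j) = (-5 + j)/(-3 + j) (d(j) = (j + 5*(-1))/(j - 3) = (j - 5)/(-3 + j) = (-5 + j)/(-3 + j))
M = -502/7 (M = (-5 - 4)/(-3 - 4) - 1*73 = -9/(-7) - 73 = -⅐*(-9) - 73 = 9/7 - 73 = -502/7 ≈ -71.714)
(M + 25)*(-(-54 - 1*15)) = (-502/7 + 25)*(-(-54 - 1*15)) = -(-327)*(-54 - 15)/7 = -(-327)*(-69)/7 = -327/7*69 = -22563/7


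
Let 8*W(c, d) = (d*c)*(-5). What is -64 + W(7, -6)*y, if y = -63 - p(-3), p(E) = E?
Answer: -1639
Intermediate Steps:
W(c, d) = -5*c*d/8 (W(c, d) = ((d*c)*(-5))/8 = ((c*d)*(-5))/8 = (-5*c*d)/8 = -5*c*d/8)
y = -60 (y = -63 - 1*(-3) = -63 + 3 = -60)
-64 + W(7, -6)*y = -64 - 5/8*7*(-6)*(-60) = -64 + (105/4)*(-60) = -64 - 1575 = -1639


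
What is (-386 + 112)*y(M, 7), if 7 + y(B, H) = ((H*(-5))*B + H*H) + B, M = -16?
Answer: -160564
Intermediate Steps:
y(B, H) = -7 + B + H² - 5*B*H (y(B, H) = -7 + (((H*(-5))*B + H*H) + B) = -7 + (((-5*H)*B + H²) + B) = -7 + ((-5*B*H + H²) + B) = -7 + ((H² - 5*B*H) + B) = -7 + (B + H² - 5*B*H) = -7 + B + H² - 5*B*H)
(-386 + 112)*y(M, 7) = (-386 + 112)*(-7 - 16 + 7² - 5*(-16)*7) = -274*(-7 - 16 + 49 + 560) = -274*586 = -160564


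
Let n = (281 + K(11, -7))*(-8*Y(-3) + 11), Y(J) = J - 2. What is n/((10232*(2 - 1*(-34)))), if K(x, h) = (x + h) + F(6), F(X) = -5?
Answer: 595/15348 ≈ 0.038767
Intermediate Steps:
Y(J) = -2 + J
K(x, h) = -5 + h + x (K(x, h) = (x + h) - 5 = (h + x) - 5 = -5 + h + x)
n = 14280 (n = (281 + (-5 - 7 + 11))*(-8*(-2 - 3) + 11) = (281 - 1)*(-8*(-5) + 11) = 280*(40 + 11) = 280*51 = 14280)
n/((10232*(2 - 1*(-34)))) = 14280/((10232*(2 - 1*(-34)))) = 14280/((10232*(2 + 34))) = 14280/((10232*36)) = 14280/368352 = 14280*(1/368352) = 595/15348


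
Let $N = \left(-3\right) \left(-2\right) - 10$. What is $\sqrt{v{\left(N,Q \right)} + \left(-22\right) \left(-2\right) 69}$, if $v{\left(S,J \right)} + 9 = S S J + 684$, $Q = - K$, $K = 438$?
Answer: $i \sqrt{3297} \approx 57.419 i$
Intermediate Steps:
$Q = -438$ ($Q = \left(-1\right) 438 = -438$)
$N = -4$ ($N = 6 - 10 = -4$)
$v{\left(S,J \right)} = 675 + J S^{2}$ ($v{\left(S,J \right)} = -9 + \left(S S J + 684\right) = -9 + \left(S^{2} J + 684\right) = -9 + \left(J S^{2} + 684\right) = -9 + \left(684 + J S^{2}\right) = 675 + J S^{2}$)
$\sqrt{v{\left(N,Q \right)} + \left(-22\right) \left(-2\right) 69} = \sqrt{\left(675 - 438 \left(-4\right)^{2}\right) + \left(-22\right) \left(-2\right) 69} = \sqrt{\left(675 - 7008\right) + 44 \cdot 69} = \sqrt{\left(675 - 7008\right) + 3036} = \sqrt{-6333 + 3036} = \sqrt{-3297} = i \sqrt{3297}$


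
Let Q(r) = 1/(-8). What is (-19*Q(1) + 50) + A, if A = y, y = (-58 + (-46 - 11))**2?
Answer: 106219/8 ≈ 13277.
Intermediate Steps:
y = 13225 (y = (-58 - 57)**2 = (-115)**2 = 13225)
Q(r) = -1/8
A = 13225
(-19*Q(1) + 50) + A = (-19*(-1/8) + 50) + 13225 = (19/8 + 50) + 13225 = 419/8 + 13225 = 106219/8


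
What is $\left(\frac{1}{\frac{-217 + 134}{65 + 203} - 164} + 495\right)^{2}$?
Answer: $\frac{475111693861249}{1939081225} \approx 2.4502 \cdot 10^{5}$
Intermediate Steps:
$\left(\frac{1}{\frac{-217 + 134}{65 + 203} - 164} + 495\right)^{2} = \left(\frac{1}{- \frac{83}{268} - 164} + 495\right)^{2} = \left(\frac{1}{- \frac{44035}{268}} + 495\right)^{2} = \left(- \frac{268}{44035} + 495\right)^{2} = \left(\frac{21797057}{44035}\right)^{2} = \frac{475111693861249}{1939081225}$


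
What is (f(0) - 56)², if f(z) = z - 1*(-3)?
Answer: 2809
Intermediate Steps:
f(z) = 3 + z (f(z) = z + 3 = 3 + z)
(f(0) - 56)² = ((3 + 0) - 56)² = (3 - 56)² = (-53)² = 2809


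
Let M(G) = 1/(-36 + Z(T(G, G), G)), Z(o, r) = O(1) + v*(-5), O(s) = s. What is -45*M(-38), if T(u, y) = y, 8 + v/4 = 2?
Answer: -9/17 ≈ -0.52941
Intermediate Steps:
v = -24 (v = -32 + 4*2 = -32 + 8 = -24)
Z(o, r) = 121 (Z(o, r) = 1 - 24*(-5) = 1 + 120 = 121)
M(G) = 1/85 (M(G) = 1/(-36 + 121) = 1/85)
-45*M(-38) = -45*1/85 = -9/17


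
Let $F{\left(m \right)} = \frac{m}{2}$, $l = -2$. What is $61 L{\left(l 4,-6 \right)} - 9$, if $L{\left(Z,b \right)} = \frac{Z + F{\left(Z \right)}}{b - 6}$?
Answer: $52$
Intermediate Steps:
$F{\left(m \right)} = \frac{m}{2}$ ($F{\left(m \right)} = m \frac{1}{2} = \frac{m}{2}$)
$L{\left(Z,b \right)} = \frac{3 Z}{2 \left(-6 + b\right)}$ ($L{\left(Z,b \right)} = \frac{Z + \frac{Z}{2}}{b - 6} = \frac{\frac{3}{2} Z}{-6 + b} = \frac{3 Z}{2 \left(-6 + b\right)}$)
$61 L{\left(l 4,-6 \right)} - 9 = 61 \frac{3 \left(\left(-2\right) 4\right)}{2 \left(-6 - 6\right)} - 9 = 61 \cdot \frac{3}{2} \left(-8\right) \frac{1}{-12} - 9 = 61 \cdot \frac{3}{2} \left(-8\right) \left(- \frac{1}{12}\right) - 9 = 61 \cdot 1 - 9 = 61 - 9 = 52$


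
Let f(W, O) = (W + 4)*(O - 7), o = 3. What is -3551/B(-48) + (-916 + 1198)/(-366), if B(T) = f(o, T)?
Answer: 198516/23485 ≈ 8.4529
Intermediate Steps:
f(W, O) = (-7 + O)*(4 + W) (f(W, O) = (4 + W)*(-7 + O) = (-7 + O)*(4 + W))
B(T) = -49 + 7*T (B(T) = -28 - 7*3 + 4*T + T*3 = -28 - 21 + 4*T + 3*T = -49 + 7*T)
-3551/B(-48) + (-916 + 1198)/(-366) = -3551/(-49 + 7*(-48)) + (-916 + 1198)/(-366) = -3551/(-49 - 336) + 282*(-1/366) = -3551/(-385) - 47/61 = -3551*(-1/385) - 47/61 = 3551/385 - 47/61 = 198516/23485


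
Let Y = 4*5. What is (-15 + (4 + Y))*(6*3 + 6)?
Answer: 216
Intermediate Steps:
Y = 20
(-15 + (4 + Y))*(6*3 + 6) = (-15 + (4 + 20))*(6*3 + 6) = (-15 + 24)*(18 + 6) = 9*24 = 216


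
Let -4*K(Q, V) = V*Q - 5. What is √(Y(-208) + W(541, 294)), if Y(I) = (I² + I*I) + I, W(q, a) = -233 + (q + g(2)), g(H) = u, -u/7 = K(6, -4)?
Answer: √346309/2 ≈ 294.24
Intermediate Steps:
K(Q, V) = 5/4 - Q*V/4 (K(Q, V) = -(V*Q - 5)/4 = -(Q*V - 5)/4 = -(-5 + Q*V)/4 = 5/4 - Q*V/4)
u = -203/4 (u = -7*(5/4 - ¼*6*(-4)) = -7*(5/4 + 6) = -7*29/4 = -203/4 ≈ -50.750)
g(H) = -203/4
W(q, a) = -1135/4 + q (W(q, a) = -233 + (q - 203/4) = -233 + (-203/4 + q) = -1135/4 + q)
Y(I) = I + 2*I² (Y(I) = (I² + I²) + I = 2*I² + I = I + 2*I²)
√(Y(-208) + W(541, 294)) = √(-208*(1 + 2*(-208)) + (-1135/4 + 541)) = √(-208*(1 - 416) + 1029/4) = √(-208*(-415) + 1029/4) = √(86320 + 1029/4) = √(346309/4) = √346309/2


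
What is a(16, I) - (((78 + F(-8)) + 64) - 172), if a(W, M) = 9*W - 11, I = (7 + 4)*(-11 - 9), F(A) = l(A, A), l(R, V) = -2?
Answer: 165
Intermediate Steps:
F(A) = -2
I = -220 (I = 11*(-20) = -220)
a(W, M) = -11 + 9*W
a(16, I) - (((78 + F(-8)) + 64) - 172) = (-11 + 9*16) - (((78 - 2) + 64) - 172) = (-11 + 144) - ((76 + 64) - 172) = 133 - (140 - 172) = 133 - 1*(-32) = 133 + 32 = 165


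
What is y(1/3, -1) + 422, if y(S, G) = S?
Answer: 1267/3 ≈ 422.33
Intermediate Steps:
y(1/3, -1) + 422 = 1/3 + 422 = ⅓ + 422 = 1267/3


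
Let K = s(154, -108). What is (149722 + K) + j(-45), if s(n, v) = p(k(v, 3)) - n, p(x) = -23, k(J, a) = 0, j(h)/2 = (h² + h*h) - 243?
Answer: 157159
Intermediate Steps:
j(h) = -486 + 4*h² (j(h) = 2*((h² + h*h) - 243) = 2*((h² + h²) - 243) = 2*(2*h² - 243) = 2*(-243 + 2*h²) = -486 + 4*h²)
s(n, v) = -23 - n
K = -177 (K = -23 - 1*154 = -23 - 154 = -177)
(149722 + K) + j(-45) = (149722 - 177) + (-486 + 4*(-45)²) = 149545 + (-486 + 4*2025) = 149545 + (-486 + 8100) = 149545 + 7614 = 157159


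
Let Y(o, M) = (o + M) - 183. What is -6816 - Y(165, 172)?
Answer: -6970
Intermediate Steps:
Y(o, M) = -183 + M + o (Y(o, M) = (M + o) - 183 = -183 + M + o)
-6816 - Y(165, 172) = -6816 - (-183 + 172 + 165) = -6816 - 1*154 = -6816 - 154 = -6970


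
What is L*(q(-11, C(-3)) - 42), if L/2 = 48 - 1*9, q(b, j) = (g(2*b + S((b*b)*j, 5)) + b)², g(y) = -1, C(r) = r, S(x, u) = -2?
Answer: 7956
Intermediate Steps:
q(b, j) = (-1 + b)²
L = 78 (L = 2*(48 - 1*9) = 2*(48 - 9) = 2*39 = 78)
L*(q(-11, C(-3)) - 42) = 78*((-1 - 11)² - 42) = 78*((-12)² - 42) = 78*(144 - 42) = 78*102 = 7956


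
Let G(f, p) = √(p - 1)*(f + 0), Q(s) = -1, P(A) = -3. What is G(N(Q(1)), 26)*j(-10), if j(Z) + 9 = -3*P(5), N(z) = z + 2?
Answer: 0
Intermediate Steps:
N(z) = 2 + z
G(f, p) = f*√(-1 + p) (G(f, p) = √(-1 + p)*f = f*√(-1 + p))
j(Z) = 0 (j(Z) = -9 - 3*(-3) = -9 + 9 = 0)
G(N(Q(1)), 26)*j(-10) = ((2 - 1)*√(-1 + 26))*0 = (1*√25)*0 = (1*5)*0 = 5*0 = 0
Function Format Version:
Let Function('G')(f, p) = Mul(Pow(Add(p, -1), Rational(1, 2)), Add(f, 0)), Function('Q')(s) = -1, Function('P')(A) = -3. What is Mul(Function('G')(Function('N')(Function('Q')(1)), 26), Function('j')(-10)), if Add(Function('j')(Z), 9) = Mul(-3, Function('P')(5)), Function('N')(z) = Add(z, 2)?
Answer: 0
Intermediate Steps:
Function('N')(z) = Add(2, z)
Function('G')(f, p) = Mul(f, Pow(Add(-1, p), Rational(1, 2))) (Function('G')(f, p) = Mul(Pow(Add(-1, p), Rational(1, 2)), f) = Mul(f, Pow(Add(-1, p), Rational(1, 2))))
Function('j')(Z) = 0 (Function('j')(Z) = Add(-9, Mul(-3, -3)) = Add(-9, 9) = 0)
Mul(Function('G')(Function('N')(Function('Q')(1)), 26), Function('j')(-10)) = Mul(Mul(Add(2, -1), Pow(Add(-1, 26), Rational(1, 2))), 0) = Mul(Mul(1, Pow(25, Rational(1, 2))), 0) = Mul(Mul(1, 5), 0) = Mul(5, 0) = 0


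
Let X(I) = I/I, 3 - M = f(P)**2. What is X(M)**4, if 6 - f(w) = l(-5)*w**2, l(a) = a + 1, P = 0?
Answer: 1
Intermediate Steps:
l(a) = 1 + a
f(w) = 6 + 4*w**2 (f(w) = 6 - (1 - 5)*w**2 = 6 - (-4)*w**2 = 6 + 4*w**2)
M = -33 (M = 3 - (6 + 4*0**2)**2 = 3 - (6 + 4*0)**2 = 3 - (6 + 0)**2 = 3 - 1*6**2 = 3 - 1*36 = 3 - 36 = -33)
X(I) = 1
X(M)**4 = 1**4 = 1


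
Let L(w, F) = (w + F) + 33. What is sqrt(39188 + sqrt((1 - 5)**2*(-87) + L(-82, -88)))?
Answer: sqrt(39188 + I*sqrt(1529)) ≈ 197.96 + 0.0988*I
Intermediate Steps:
L(w, F) = 33 + F + w (L(w, F) = (F + w) + 33 = 33 + F + w)
sqrt(39188 + sqrt((1 - 5)**2*(-87) + L(-82, -88))) = sqrt(39188 + sqrt((1 - 5)**2*(-87) + (33 - 88 - 82))) = sqrt(39188 + sqrt((-4)**2*(-87) - 137)) = sqrt(39188 + sqrt(16*(-87) - 137)) = sqrt(39188 + sqrt(-1392 - 137)) = sqrt(39188 + sqrt(-1529)) = sqrt(39188 + I*sqrt(1529))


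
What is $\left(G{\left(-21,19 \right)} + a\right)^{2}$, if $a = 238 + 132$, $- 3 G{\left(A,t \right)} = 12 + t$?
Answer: $\frac{1164241}{9} \approx 1.2936 \cdot 10^{5}$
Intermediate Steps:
$G{\left(A,t \right)} = -4 - \frac{t}{3}$ ($G{\left(A,t \right)} = - \frac{12 + t}{3} = -4 - \frac{t}{3}$)
$a = 370$
$\left(G{\left(-21,19 \right)} + a\right)^{2} = \left(\left(-4 - \frac{19}{3}\right) + 370\right)^{2} = \left(- \frac{31}{3} + 370\right)^{2} = \left(\frac{1079}{3}\right)^{2} = \frac{1164241}{9}$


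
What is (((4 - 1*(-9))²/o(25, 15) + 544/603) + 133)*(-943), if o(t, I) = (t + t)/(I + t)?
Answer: -765096449/3015 ≈ -2.5376e+5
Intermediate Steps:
o(t, I) = 2*t/(I + t) (o(t, I) = (2*t)/(I + t) = 2*t/(I + t))
(((4 - 1*(-9))²/o(25, 15) + 544/603) + 133)*(-943) = (((4 - 1*(-9))²/((2*25/(15 + 25))) + 544/603) + 133)*(-943) = (((4 + 9)²/((2*25/40)) + 544*(1/603)) + 133)*(-943) = ((13²/((2*25*(1/40))) + 544/603) + 133)*(-943) = ((169/(5/4) + 544/603) + 133)*(-943) = ((169*(⅘) + 544/603) + 133)*(-943) = ((676/5 + 544/603) + 133)*(-943) = (410348/3015 + 133)*(-943) = (811343/3015)*(-943) = -765096449/3015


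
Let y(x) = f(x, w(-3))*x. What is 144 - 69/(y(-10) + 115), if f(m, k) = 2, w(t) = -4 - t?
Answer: 13611/95 ≈ 143.27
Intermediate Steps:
y(x) = 2*x
144 - 69/(y(-10) + 115) = 144 - 69/(2*(-10) + 115) = 144 - 69/(-20 + 115) = 144 - 69/95 = 13611/95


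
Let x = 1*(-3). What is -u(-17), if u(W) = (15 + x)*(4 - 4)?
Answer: 0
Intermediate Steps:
x = -3
u(W) = 0 (u(W) = (15 - 3)*(4 - 4) = 12*0 = 0)
-u(-17) = -1*0 = 0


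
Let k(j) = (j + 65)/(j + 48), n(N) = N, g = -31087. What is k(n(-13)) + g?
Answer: -1087993/35 ≈ -31086.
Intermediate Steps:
k(j) = (65 + j)/(48 + j)
k(n(-13)) + g = (65 - 13)/(48 - 13) - 31087 = 52/35 - 31087 = -1087993/35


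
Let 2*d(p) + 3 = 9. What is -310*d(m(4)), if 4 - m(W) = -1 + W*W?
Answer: -930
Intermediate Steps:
m(W) = 5 - W² (m(W) = 4 - (-1 + W*W) = 4 - (-1 + W²) = 4 + (1 - W²) = 5 - W²)
d(p) = 3 (d(p) = -3/2 + (½)*9 = -3/2 + 9/2 = 3)
-310*d(m(4)) = -310*3 = -930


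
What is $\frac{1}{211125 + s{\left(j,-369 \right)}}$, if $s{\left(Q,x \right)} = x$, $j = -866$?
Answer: $\frac{1}{210756} \approx 4.7448 \cdot 10^{-6}$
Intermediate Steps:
$\frac{1}{211125 + s{\left(j,-369 \right)}} = \frac{1}{211125 - 369} = \frac{1}{210756}$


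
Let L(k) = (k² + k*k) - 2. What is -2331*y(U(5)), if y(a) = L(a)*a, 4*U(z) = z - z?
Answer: 0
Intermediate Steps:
U(z) = 0 (U(z) = (z - z)/4 = (¼)*0 = 0)
L(k) = -2 + 2*k² (L(k) = (k² + k²) - 2 = 2*k² - 2 = -2 + 2*k²)
y(a) = a*(-2 + 2*a²) (y(a) = (-2 + 2*a²)*a = a*(-2 + 2*a²))
-2331*y(U(5)) = -4662*0*(-1 + 0²) = -4662*0*(-1 + 0) = -4662*0*(-1) = -2331*0 = 0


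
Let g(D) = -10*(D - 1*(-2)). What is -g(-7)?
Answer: -50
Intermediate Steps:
g(D) = -20 - 10*D (g(D) = -10*(D + 2) = -10*(2 + D) = -20 - 10*D)
-g(-7) = -(-20 - 10*(-7)) = -(-20 + 70) = -1*50 = -50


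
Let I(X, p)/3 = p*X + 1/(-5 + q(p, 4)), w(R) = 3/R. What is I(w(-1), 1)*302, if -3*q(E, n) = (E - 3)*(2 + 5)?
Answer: -5436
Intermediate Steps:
q(E, n) = 7 - 7*E/3 (q(E, n) = -(E - 3)*(2 + 5)/3 = -(-3 + E)*7/3 = -(-21 + 7*E)/3 = 7 - 7*E/3)
I(X, p) = 3/(2 - 7*p/3) + 3*X*p (I(X, p) = 3*(p*X + 1/(-5 + (7 - 7*p/3))) = 3*(X*p + 1/(2 - 7*p/3)) = 3*(1/(2 - 7*p/3) + X*p) = 3/(2 - 7*p/3) + 3*X*p)
I(w(-1), 1)*302 = (3*(-3 - 6*3/(-1)*1 + 7*(3/(-1))*1²)/(-6 + 7*1))*302 = (3*(-3 - 6*3*(-1)*1 + 7*(3*(-1))*1)/(-6 + 7))*302 = (3*(-3 - 6*(-3)*1 + 7*(-3)*1)/1)*302 = (3*1*(-3 + 18 - 21))*302 = (3*1*(-6))*302 = -18*302 = -5436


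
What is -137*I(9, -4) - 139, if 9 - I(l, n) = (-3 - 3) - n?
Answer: -1646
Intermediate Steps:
I(l, n) = 15 + n (I(l, n) = 9 - ((-3 - 3) - n) = 9 - (-6 - n) = 9 + (6 + n) = 15 + n)
-137*I(9, -4) - 139 = -137*(15 - 4) - 139 = -137*11 - 139 = -1507 - 139 = -1646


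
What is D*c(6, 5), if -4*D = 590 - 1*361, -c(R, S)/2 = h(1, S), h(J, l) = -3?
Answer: -687/2 ≈ -343.50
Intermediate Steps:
c(R, S) = 6 (c(R, S) = -2*(-3) = 6)
D = -229/4 (D = -(590 - 1*361)/4 = -(590 - 361)/4 = -¼*229 = -229/4 ≈ -57.250)
D*c(6, 5) = -229/4*6 = -687/2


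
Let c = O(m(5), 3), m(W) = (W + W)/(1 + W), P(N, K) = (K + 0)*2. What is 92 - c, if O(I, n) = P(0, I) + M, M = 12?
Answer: 230/3 ≈ 76.667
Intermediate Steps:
P(N, K) = 2*K (P(N, K) = K*2 = 2*K)
m(W) = 2*W/(1 + W) (m(W) = (2*W)/(1 + W) = 2*W/(1 + W))
O(I, n) = 12 + 2*I (O(I, n) = 2*I + 12 = 12 + 2*I)
c = 46/3 (c = 12 + 2*(2*5/(1 + 5)) = 12 + 2*(2*5/6) = 12 + 2*(2*5*(⅙)) = 12 + 2*(5/3) = 12 + 10/3 = 46/3 ≈ 15.333)
92 - c = 92 - 1*46/3 = 92 - 46/3 = 230/3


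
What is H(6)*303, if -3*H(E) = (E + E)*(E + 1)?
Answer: -8484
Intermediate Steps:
H(E) = -2*E*(1 + E)/3 (H(E) = -(E + E)*(E + 1)/3 = -2*E*(1 + E)/3)
H(6)*303 = -2/3*6*(1 + 6)*303 = -2/3*6*7*303 = -28*303 = -8484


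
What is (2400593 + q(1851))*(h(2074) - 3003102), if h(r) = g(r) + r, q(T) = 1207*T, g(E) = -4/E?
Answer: -14423648069620500/1037 ≈ -1.3909e+13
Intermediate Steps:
h(r) = r - 4/r (h(r) = -4/r + r = r - 4/r)
(2400593 + q(1851))*(h(2074) - 3003102) = (2400593 + 1207*1851)*((2074 - 4/2074) - 3003102) = (2400593 + 2234157)*((2074 - 4*1/2074) - 3003102) = 4634750*((2074 - 2/1037) - 3003102) = 4634750*(2150736/1037 - 3003102) = 4634750*(-3112066038/1037) = -14423648069620500/1037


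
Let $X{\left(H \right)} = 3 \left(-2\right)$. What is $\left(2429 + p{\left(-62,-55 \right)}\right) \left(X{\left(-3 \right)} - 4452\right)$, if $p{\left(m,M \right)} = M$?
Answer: $-10583292$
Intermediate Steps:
$X{\left(H \right)} = -6$
$\left(2429 + p{\left(-62,-55 \right)}\right) \left(X{\left(-3 \right)} - 4452\right) = \left(2429 - 55\right) \left(-6 - 4452\right) = 2374 \left(-4458\right) = -10583292$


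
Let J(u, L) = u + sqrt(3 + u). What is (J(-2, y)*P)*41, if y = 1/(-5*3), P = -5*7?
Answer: 1435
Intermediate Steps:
P = -35
y = -1/15 (y = 1/(-15) = -1/15 ≈ -0.066667)
(J(-2, y)*P)*41 = ((-2 + sqrt(3 - 2))*(-35))*41 = ((-2 + sqrt(1))*(-35))*41 = ((-2 + 1)*(-35))*41 = -1*(-35)*41 = 35*41 = 1435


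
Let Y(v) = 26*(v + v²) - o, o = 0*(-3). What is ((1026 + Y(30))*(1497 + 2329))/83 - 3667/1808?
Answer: 174359881687/150064 ≈ 1.1619e+6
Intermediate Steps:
o = 0
Y(v) = 26*v + 26*v² (Y(v) = 26*(v + v²) - 1*0 = (26*v + 26*v²) + 0 = 26*v + 26*v²)
((1026 + Y(30))*(1497 + 2329))/83 - 3667/1808 = ((1026 + 26*30*(1 + 30))*(1497 + 2329))/83 - 3667/1808 = ((1026 + 26*30*31)*3826)*(1/83) - 3667*1/1808 = ((1026 + 24180)*3826)*(1/83) - 3667/1808 = (25206*3826)*(1/83) - 3667/1808 = 96438156*(1/83) - 3667/1808 = 96438156/83 - 3667/1808 = 174359881687/150064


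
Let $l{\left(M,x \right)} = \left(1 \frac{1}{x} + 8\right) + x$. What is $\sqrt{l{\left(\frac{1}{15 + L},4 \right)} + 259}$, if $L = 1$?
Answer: $\frac{\sqrt{1085}}{2} \approx 16.47$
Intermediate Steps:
$l{\left(M,x \right)} = 8 + x + \frac{1}{x}$ ($l{\left(M,x \right)} = \left(\frac{1}{x} + 8\right) + x = \left(8 + \frac{1}{x}\right) + x = 8 + x + \frac{1}{x}$)
$\sqrt{l{\left(\frac{1}{15 + L},4 \right)} + 259} = \sqrt{\left(8 + 4 + \frac{1}{4}\right) + 259} = \sqrt{\frac{49}{4} + 259} = \sqrt{\frac{1085}{4}} = \frac{\sqrt{1085}}{2}$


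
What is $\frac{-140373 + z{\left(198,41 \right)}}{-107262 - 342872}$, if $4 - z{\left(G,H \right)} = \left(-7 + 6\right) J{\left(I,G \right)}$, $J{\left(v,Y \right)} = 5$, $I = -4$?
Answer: $\frac{70182}{225067} \approx 0.31183$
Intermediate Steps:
$z{\left(G,H \right)} = 9$ ($z{\left(G,H \right)} = 4 - \left(-7 + 6\right) 5 = 4 - \left(-1\right) 5 = 4 - -5 = 4 + 5 = 9$)
$\frac{-140373 + z{\left(198,41 \right)}}{-107262 - 342872} = \frac{-140373 + 9}{-107262 - 342872} = - \frac{140364}{-450134} = \left(-140364\right) \left(- \frac{1}{450134}\right) = \frac{70182}{225067}$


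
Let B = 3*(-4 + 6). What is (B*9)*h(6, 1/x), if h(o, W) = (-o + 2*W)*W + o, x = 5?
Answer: 6588/25 ≈ 263.52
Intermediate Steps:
B = 6 (B = 3*2 = 6)
h(o, W) = o + W*(-o + 2*W) (h(o, W) = W*(-o + 2*W) + o = o + W*(-o + 2*W))
(B*9)*h(6, 1/x) = (6*9)*(6 + 2*(1/5)**2 - 1*6/5) = 54*(6 + 2*(1/5)**2 - 1*1/5*6) = 54*(6 + 2*(1/25) - 6/5) = 54*(6 + 2/25 - 6/5) = 54*(122/25) = 6588/25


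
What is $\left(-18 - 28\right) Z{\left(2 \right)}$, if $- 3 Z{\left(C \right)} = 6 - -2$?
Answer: $\frac{368}{3} \approx 122.67$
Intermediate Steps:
$Z{\left(C \right)} = - \frac{8}{3}$ ($Z{\left(C \right)} = - \frac{6 - -2}{3} = - \frac{6 + 2}{3} = \left(- \frac{1}{3}\right) 8 = - \frac{8}{3}$)
$\left(-18 - 28\right) Z{\left(2 \right)} = \left(-18 - 28\right) \left(- \frac{8}{3}\right) = \left(-46\right) \left(- \frac{8}{3}\right) = \frac{368}{3}$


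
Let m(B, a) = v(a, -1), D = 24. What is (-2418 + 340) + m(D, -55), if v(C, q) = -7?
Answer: -2085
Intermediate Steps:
m(B, a) = -7
(-2418 + 340) + m(D, -55) = (-2418 + 340) - 7 = -2078 - 7 = -2085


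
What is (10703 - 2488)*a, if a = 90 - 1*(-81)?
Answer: 1404765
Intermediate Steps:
a = 171 (a = 90 + 81 = 171)
(10703 - 2488)*a = (10703 - 2488)*171 = 8215*171 = 1404765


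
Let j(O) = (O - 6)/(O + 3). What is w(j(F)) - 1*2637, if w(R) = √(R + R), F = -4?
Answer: -2637 + 2*√5 ≈ -2632.5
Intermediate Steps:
j(O) = (-6 + O)/(3 + O)
w(R) = √2*√R (w(R) = √(2*R) = √2*√R)
w(j(F)) - 1*2637 = √2*√((-6 - 4)/(3 - 4)) - 1*2637 = √2*√(-10/(-1)) - 2637 = √2*√(-1*(-10)) - 2637 = √2*√10 - 2637 = 2*√5 - 2637 = -2637 + 2*√5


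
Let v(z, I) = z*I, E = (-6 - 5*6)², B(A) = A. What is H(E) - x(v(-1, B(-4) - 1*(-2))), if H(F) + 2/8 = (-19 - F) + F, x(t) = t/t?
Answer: -81/4 ≈ -20.250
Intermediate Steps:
E = 1296 (E = (-6 - 30)² = (-36)² = 1296)
v(z, I) = I*z
x(t) = 1
H(F) = -77/4 (H(F) = -¼ + ((-19 - F) + F) = -¼ - 19 = -77/4)
H(E) - x(v(-1, B(-4) - 1*(-2))) = -77/4 - 1*1 = -77/4 - 1 = -81/4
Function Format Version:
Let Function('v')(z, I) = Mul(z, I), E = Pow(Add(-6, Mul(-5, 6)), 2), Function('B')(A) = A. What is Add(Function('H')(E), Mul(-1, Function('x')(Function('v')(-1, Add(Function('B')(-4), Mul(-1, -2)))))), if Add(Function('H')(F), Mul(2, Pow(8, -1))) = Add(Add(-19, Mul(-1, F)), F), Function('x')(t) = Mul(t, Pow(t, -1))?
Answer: Rational(-81, 4) ≈ -20.250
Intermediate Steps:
E = 1296 (E = Pow(Add(-6, -30), 2) = Pow(-36, 2) = 1296)
Function('v')(z, I) = Mul(I, z)
Function('x')(t) = 1
Function('H')(F) = Rational(-77, 4) (Function('H')(F) = Add(Rational(-1, 4), Add(Add(-19, Mul(-1, F)), F)) = Add(Rational(-1, 4), -19) = Rational(-77, 4))
Add(Function('H')(E), Mul(-1, Function('x')(Function('v')(-1, Add(Function('B')(-4), Mul(-1, -2)))))) = Add(Rational(-77, 4), Mul(-1, 1)) = Add(Rational(-77, 4), -1) = Rational(-81, 4)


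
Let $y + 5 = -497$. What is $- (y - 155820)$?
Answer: $156322$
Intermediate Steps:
$y = -502$ ($y = -5 - 497 = -502$)
$- (y - 155820) = - (-502 - 155820) = \left(-1\right) \left(-156322\right) = 156322$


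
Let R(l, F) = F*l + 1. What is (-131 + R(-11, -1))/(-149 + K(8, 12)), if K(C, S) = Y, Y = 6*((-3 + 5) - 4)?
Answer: 17/23 ≈ 0.73913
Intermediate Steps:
Y = -12 (Y = 6*(2 - 4) = 6*(-2) = -12)
R(l, F) = 1 + F*l
K(C, S) = -12
(-131 + R(-11, -1))/(-149 + K(8, 12)) = (-131 + (1 - 1*(-11)))/(-149 - 12) = (-131 + (1 + 11))/(-161) = (-131 + 12)*(-1/161) = -119*(-1/161) = 17/23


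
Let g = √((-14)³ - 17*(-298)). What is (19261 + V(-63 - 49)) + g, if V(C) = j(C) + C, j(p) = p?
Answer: 19037 + 3*√258 ≈ 19085.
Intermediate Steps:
V(C) = 2*C (V(C) = C + C = 2*C)
g = 3*√258 (g = √(-2744 + 5066) = √2322 = 3*√258 ≈ 48.187)
(19261 + V(-63 - 49)) + g = (19261 + 2*(-63 - 49)) + 3*√258 = (19261 + 2*(-112)) + 3*√258 = (19261 - 224) + 3*√258 = 19037 + 3*√258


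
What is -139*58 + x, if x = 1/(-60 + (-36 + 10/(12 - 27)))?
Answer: -2337983/290 ≈ -8062.0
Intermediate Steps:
x = -3/290 (x = 1/(-60 + (-36 + 10/(-15))) = 1/(-60 + (-36 + 10*(-1/15))) = 1/(-60 + (-36 - ⅔)) = 1/(-60 - 110/3) = 1/(-290/3) = -3/290 ≈ -0.010345)
-139*58 + x = -139*58 - 3/290 = -8062 - 3/290 = -2337983/290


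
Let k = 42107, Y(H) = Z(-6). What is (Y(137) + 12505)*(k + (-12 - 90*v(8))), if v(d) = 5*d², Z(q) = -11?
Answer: 166107730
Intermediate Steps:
Y(H) = -11
(Y(137) + 12505)*(k + (-12 - 90*v(8))) = (-11 + 12505)*(42107 + (-12 - 450*8²)) = 12494*(42107 + (-12 - 450*64)) = 12494*(42107 + (-12 - 90*320)) = 12494*(42107 + (-12 - 28800)) = 12494*(42107 - 28812) = 12494*13295 = 166107730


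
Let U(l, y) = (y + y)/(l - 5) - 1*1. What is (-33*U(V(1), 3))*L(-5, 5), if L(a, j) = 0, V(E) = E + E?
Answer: 0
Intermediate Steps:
V(E) = 2*E
U(l, y) = -1 + 2*y/(-5 + l) (U(l, y) = (2*y)/(-5 + l) - 1 = 2*y/(-5 + l) - 1 = -1 + 2*y/(-5 + l))
(-33*U(V(1), 3))*L(-5, 5) = -33*(5 - 2 + 2*3)/(-5 + 2*1)*0 = -33*(5 - 1*2 + 6)/(-5 + 2)*0 = -33*(5 - 2 + 6)/(-3)*0 = -(-11)*9*0 = -33*(-3)*0 = 99*0 = 0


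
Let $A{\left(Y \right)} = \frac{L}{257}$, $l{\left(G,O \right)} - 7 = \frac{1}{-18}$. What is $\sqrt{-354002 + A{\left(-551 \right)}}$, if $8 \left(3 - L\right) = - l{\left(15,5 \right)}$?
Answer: $\frac{i \sqrt{3366932702963}}{3084} \approx 594.98 i$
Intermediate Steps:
$l{\left(G,O \right)} = \frac{125}{18}$ ($l{\left(G,O \right)} = 7 + \frac{1}{-18} = 7 - \frac{1}{18} = \frac{125}{18}$)
$L = \frac{557}{144}$ ($L = 3 - \frac{\left(-1\right) \frac{125}{18}}{8} = 3 - - \frac{125}{144} = 3 + \frac{125}{144} = \frac{557}{144} \approx 3.8681$)
$A{\left(Y \right)} = \frac{557}{37008}$ ($A{\left(Y \right)} = \frac{557}{144 \cdot 257} = \frac{557}{144} \cdot \frac{1}{257} = \frac{557}{37008}$)
$\sqrt{-354002 + A{\left(-551 \right)}} = \sqrt{-354002 + \frac{557}{37008}} = \sqrt{- \frac{13100905459}{37008}} = \frac{i \sqrt{3366932702963}}{3084}$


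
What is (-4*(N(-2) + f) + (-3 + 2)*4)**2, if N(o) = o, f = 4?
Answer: 144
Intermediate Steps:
(-4*(N(-2) + f) + (-3 + 2)*4)**2 = (-4*(-2 + 4) + (-3 + 2)*4)**2 = (-4*2 - 1*4)**2 = (-8 - 4)**2 = (-12)**2 = 144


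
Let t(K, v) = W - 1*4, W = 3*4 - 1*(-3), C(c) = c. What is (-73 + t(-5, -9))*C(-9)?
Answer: 558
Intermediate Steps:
W = 15 (W = 12 + 3 = 15)
t(K, v) = 11 (t(K, v) = 15 - 1*4 = 15 - 4 = 11)
(-73 + t(-5, -9))*C(-9) = (-73 + 11)*(-9) = -62*(-9) = 558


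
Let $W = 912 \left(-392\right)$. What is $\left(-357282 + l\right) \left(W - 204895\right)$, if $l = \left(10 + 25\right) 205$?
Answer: $196899826693$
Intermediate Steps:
$l = 7175$ ($l = 35 \cdot 205 = 7175$)
$W = -357504$
$\left(-357282 + l\right) \left(W - 204895\right) = \left(-357282 + 7175\right) \left(-357504 - 204895\right) = \left(-350107\right) \left(-562399\right) = 196899826693$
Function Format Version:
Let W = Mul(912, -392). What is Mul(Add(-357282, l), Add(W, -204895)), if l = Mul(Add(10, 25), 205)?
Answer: 196899826693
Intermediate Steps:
l = 7175 (l = Mul(35, 205) = 7175)
W = -357504
Mul(Add(-357282, l), Add(W, -204895)) = Mul(Add(-357282, 7175), Add(-357504, -204895)) = Mul(-350107, -562399) = 196899826693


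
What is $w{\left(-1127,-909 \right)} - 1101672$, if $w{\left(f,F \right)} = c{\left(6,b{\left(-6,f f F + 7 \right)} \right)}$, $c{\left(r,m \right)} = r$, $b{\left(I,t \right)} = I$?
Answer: $-1101666$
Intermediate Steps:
$w{\left(f,F \right)} = 6$
$w{\left(-1127,-909 \right)} - 1101672 = 6 - 1101672 = -1101666$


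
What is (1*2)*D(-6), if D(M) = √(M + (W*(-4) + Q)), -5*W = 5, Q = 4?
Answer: 2*√2 ≈ 2.8284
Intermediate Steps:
W = -1 (W = -⅕*5 = -1)
D(M) = √(8 + M) (D(M) = √(M + (-1*(-4) + 4)) = √(M + (4 + 4)) = √(M + 8) = √(8 + M))
(1*2)*D(-6) = (1*2)*√(8 - 6) = 2*√2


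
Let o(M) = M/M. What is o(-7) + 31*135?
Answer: 4186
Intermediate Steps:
o(M) = 1
o(-7) + 31*135 = 1 + 31*135 = 1 + 4185 = 4186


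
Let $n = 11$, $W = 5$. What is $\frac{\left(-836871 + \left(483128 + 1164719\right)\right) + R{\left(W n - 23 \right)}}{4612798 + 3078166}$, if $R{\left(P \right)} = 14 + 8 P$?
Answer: $\frac{405623}{3845482} \approx 0.10548$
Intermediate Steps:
$\frac{\left(-836871 + \left(483128 + 1164719\right)\right) + R{\left(W n - 23 \right)}}{4612798 + 3078166} = \frac{\left(-836871 + \left(483128 + 1164719\right)\right) + \left(14 + 8 \left(5 \cdot 11 - 23\right)\right)}{4612798 + 3078166} = \frac{\left(-836871 + 1647847\right) + \left(14 + 8 \left(55 - 23\right)\right)}{7690964} = \left(810976 + \left(14 + 8 \cdot 32\right)\right) \frac{1}{7690964} = \left(810976 + \left(14 + 256\right)\right) \frac{1}{7690964} = \left(810976 + 270\right) \frac{1}{7690964} = 811246 \cdot \frac{1}{7690964} = \frac{405623}{3845482}$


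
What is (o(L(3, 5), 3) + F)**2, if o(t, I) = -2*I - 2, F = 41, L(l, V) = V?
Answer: 1089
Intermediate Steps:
o(t, I) = -2 - 2*I
(o(L(3, 5), 3) + F)**2 = ((-2 - 2*3) + 41)**2 = ((-2 - 6) + 41)**2 = (-8 + 41)**2 = 33**2 = 1089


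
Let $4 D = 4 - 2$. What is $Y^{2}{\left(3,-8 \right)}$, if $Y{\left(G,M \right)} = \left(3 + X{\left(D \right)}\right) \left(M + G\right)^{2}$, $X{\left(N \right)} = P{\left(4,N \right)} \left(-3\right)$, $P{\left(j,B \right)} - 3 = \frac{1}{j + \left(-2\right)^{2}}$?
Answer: $\frac{1625625}{64} \approx 25400.0$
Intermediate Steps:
$D = \frac{1}{2}$ ($D = \frac{4 - 2}{4} = \frac{1}{4} \cdot 2 = \frac{1}{2} \approx 0.5$)
$P{\left(j,B \right)} = 3 + \frac{1}{4 + j}$ ($P{\left(j,B \right)} = 3 + \frac{1}{j + \left(-2\right)^{2}} = 3 + \frac{1}{j + 4} = 3 + \frac{1}{4 + j}$)
$X{\left(N \right)} = - \frac{75}{8}$ ($X{\left(N \right)} = \frac{13 + 3 \cdot 4}{4 + 4} \left(-3\right) = \frac{13 + 12}{8} \left(-3\right) = \frac{1}{8} \cdot 25 \left(-3\right) = \frac{25}{8} \left(-3\right) = - \frac{75}{8}$)
$Y{\left(G,M \right)} = - \frac{51 \left(G + M\right)^{2}}{8}$ ($Y{\left(G,M \right)} = \left(3 - \frac{75}{8}\right) \left(M + G\right)^{2} = - \frac{51 \left(G + M\right)^{2}}{8}$)
$Y^{2}{\left(3,-8 \right)} = \left(- \frac{51 \left(3 - 8\right)^{2}}{8}\right)^{2} = \left(- \frac{51 \left(-5\right)^{2}}{8}\right)^{2} = \left(\left(- \frac{51}{8}\right) 25\right)^{2} = \left(- \frac{1275}{8}\right)^{2} = \frac{1625625}{64}$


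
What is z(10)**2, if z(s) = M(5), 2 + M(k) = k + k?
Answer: 64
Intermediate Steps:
M(k) = -2 + 2*k (M(k) = -2 + (k + k) = -2 + 2*k)
z(s) = 8 (z(s) = -2 + 2*5 = -2 + 10 = 8)
z(10)**2 = 8**2 = 64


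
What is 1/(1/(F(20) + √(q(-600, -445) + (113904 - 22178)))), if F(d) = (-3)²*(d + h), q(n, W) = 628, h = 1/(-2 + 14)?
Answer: 723/4 + √92354 ≈ 484.65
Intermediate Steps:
h = 1/12 ≈ 0.083333
F(d) = ¾ + 9*d (F(d) = (-3)²*(d + 1/12) = 9*(1/12 + d) = ¾ + 9*d)
1/(1/(F(20) + √(q(-600, -445) + (113904 - 22178)))) = 1/(1/((¾ + 9*20) + √(628 + (113904 - 22178)))) = 1/(1/((¾ + 180) + √(628 + 91726))) = 1/(1/(723/4 + √92354)) = 723/4 + √92354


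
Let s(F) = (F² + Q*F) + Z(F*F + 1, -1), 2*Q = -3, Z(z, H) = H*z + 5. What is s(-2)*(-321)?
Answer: -2247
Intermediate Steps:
Z(z, H) = 5 + H*z
Q = -3/2 (Q = (½)*(-3) = -3/2 ≈ -1.5000)
s(F) = 4 - 3*F/2 (s(F) = (F² - 3*F/2) + (5 - (F*F + 1)) = (F² - 3*F/2) + (5 - (F² + 1)) = (F² - 3*F/2) + (5 - (1 + F²)) = (F² - 3*F/2) + (5 + (-1 - F²)) = (F² - 3*F/2) + (4 - F²) = 4 - 3*F/2)
s(-2)*(-321) = (4 - 3/2*(-2))*(-321) = (4 + 3)*(-321) = 7*(-321) = -2247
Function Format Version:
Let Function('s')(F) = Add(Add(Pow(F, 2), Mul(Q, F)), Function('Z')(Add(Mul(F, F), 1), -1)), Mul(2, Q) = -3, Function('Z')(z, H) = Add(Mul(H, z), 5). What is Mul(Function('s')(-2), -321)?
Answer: -2247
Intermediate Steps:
Function('Z')(z, H) = Add(5, Mul(H, z))
Q = Rational(-3, 2) (Q = Mul(Rational(1, 2), -3) = Rational(-3, 2) ≈ -1.5000)
Function('s')(F) = Add(4, Mul(Rational(-3, 2), F)) (Function('s')(F) = Add(Add(Pow(F, 2), Mul(Rational(-3, 2), F)), Add(5, Mul(-1, Add(Mul(F, F), 1)))) = Add(Add(Pow(F, 2), Mul(Rational(-3, 2), F)), Add(5, Mul(-1, Add(Pow(F, 2), 1)))) = Add(Add(Pow(F, 2), Mul(Rational(-3, 2), F)), Add(5, Mul(-1, Add(1, Pow(F, 2))))) = Add(Add(Pow(F, 2), Mul(Rational(-3, 2), F)), Add(5, Add(-1, Mul(-1, Pow(F, 2))))) = Add(Add(Pow(F, 2), Mul(Rational(-3, 2), F)), Add(4, Mul(-1, Pow(F, 2)))) = Add(4, Mul(Rational(-3, 2), F)))
Mul(Function('s')(-2), -321) = Mul(Add(4, Mul(Rational(-3, 2), -2)), -321) = Mul(Add(4, 3), -321) = Mul(7, -321) = -2247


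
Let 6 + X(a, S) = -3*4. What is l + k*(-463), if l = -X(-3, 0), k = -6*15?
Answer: 41688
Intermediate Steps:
X(a, S) = -18 (X(a, S) = -6 - 3*4 = -6 - 12 = -18)
k = -90
l = 18 (l = -(-18) = -1*(-18) = 18)
l + k*(-463) = 18 - 90*(-463) = 18 + 41670 = 41688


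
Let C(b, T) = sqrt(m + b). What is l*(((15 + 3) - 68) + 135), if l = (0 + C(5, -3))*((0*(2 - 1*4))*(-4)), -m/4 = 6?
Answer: 0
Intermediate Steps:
m = -24 (m = -4*6 = -24)
C(b, T) = sqrt(-24 + b)
l = 0 (l = (0 + sqrt(-24 + 5))*((0*(2 - 1*4))*(-4)) = (0 + sqrt(-19))*((0*(2 - 4))*(-4)) = (0 + I*sqrt(19))*((0*(-2))*(-4)) = (I*sqrt(19))*(0*(-4)) = (I*sqrt(19))*0 = 0)
l*(((15 + 3) - 68) + 135) = 0*(((15 + 3) - 68) + 135) = 0*((18 - 68) + 135) = 0*(-50 + 135) = 0*85 = 0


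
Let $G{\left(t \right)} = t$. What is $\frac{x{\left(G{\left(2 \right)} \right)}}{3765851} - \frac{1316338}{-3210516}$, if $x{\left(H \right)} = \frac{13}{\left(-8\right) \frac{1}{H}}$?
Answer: $\frac{4957122339461}{12090324889116} \approx 0.41001$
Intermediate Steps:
$x{\left(H \right)} = - \frac{13 H}{8}$ ($x{\left(H \right)} = 13 \left(- \frac{H}{8}\right) = - \frac{13 H}{8}$)
$\frac{x{\left(G{\left(2 \right)} \right)}}{3765851} - \frac{1316338}{-3210516} = \frac{\left(- \frac{13}{8}\right) 2}{3765851} - \frac{1316338}{-3210516} = \left(- \frac{13}{4}\right) \frac{1}{3765851} - - \frac{658169}{1605258} = - \frac{13}{15063404} + \frac{658169}{1605258} = \frac{4957122339461}{12090324889116}$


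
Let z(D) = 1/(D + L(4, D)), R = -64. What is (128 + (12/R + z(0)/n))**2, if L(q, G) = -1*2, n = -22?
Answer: 506205001/30976 ≈ 16342.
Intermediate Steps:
L(q, G) = -2
z(D) = 1/(-2 + D) (z(D) = 1/(D - 2) = 1/(-2 + D))
(128 + (12/R + z(0)/n))**2 = (128 + (12/(-64) + 1/((-2 + 0)*(-22))))**2 = (128 + (12*(-1/64) - 1/22/(-2)))**2 = (128 + (-3/16 - 1/2*(-1/22)))**2 = (128 + (-3/16 + 1/44))**2 = (128 - 29/176)**2 = (22499/176)**2 = 506205001/30976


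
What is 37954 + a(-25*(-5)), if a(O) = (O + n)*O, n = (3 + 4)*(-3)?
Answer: 50954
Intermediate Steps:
n = -21 (n = 7*(-3) = -21)
a(O) = O*(-21 + O) (a(O) = (O - 21)*O = (-21 + O)*O = O*(-21 + O))
37954 + a(-25*(-5)) = 37954 + (-25*(-5))*(-21 - 25*(-5)) = 37954 + 125*(-21 + 125) = 37954 + 125*104 = 37954 + 13000 = 50954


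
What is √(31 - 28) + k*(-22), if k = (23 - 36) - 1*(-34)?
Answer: -462 + √3 ≈ -460.27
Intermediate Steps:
k = 21 (k = -13 + 34 = 21)
√(31 - 28) + k*(-22) = √(31 - 28) + 21*(-22) = √3 - 462 = -462 + √3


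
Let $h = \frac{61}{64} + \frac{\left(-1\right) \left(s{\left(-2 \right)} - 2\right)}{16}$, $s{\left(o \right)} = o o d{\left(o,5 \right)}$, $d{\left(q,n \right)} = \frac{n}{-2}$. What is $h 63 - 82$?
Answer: $\frac{1619}{64} \approx 25.297$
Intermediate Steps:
$d{\left(q,n \right)} = - \frac{n}{2}$ ($d{\left(q,n \right)} = n \left(- \frac{1}{2}\right) = - \frac{n}{2}$)
$s{\left(o \right)} = - \frac{5 o^{2}}{2}$ ($s{\left(o \right)} = o o \left(\left(- \frac{1}{2}\right) 5\right) = o^{2} \left(- \frac{5}{2}\right) = - \frac{5 o^{2}}{2}$)
$h = \frac{109}{64}$ ($h = \frac{61}{64} + \frac{\left(-1\right) \left(- \frac{5 \left(-2\right)^{2}}{2} - 2\right)}{16} = 61 \cdot \frac{1}{64} + - (\left(- \frac{5}{2}\right) 4 - 2) \frac{1}{16} = \frac{61}{64} + - (-10 - 2) \frac{1}{16} = \frac{61}{64} + \left(-1\right) \left(-12\right) \frac{1}{16} = \frac{61}{64} + 12 \cdot \frac{1}{16} = \frac{61}{64} + \frac{3}{4} = \frac{109}{64} \approx 1.7031$)
$h 63 - 82 = \frac{109}{64} \cdot 63 - 82 = \frac{6867}{64} - 82 = \frac{1619}{64}$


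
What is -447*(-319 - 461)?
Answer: 348660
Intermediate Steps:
-447*(-319 - 461) = -447*(-780) = 348660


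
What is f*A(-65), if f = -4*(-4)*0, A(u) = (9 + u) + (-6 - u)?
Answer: 0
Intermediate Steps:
A(u) = 3
f = 0 (f = 16*0 = 0)
f*A(-65) = 0*3 = 0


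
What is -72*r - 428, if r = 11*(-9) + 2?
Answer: 6556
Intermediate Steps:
r = -97 (r = -99 + 2 = -97)
-72*r - 428 = -72*(-97) - 428 = 6984 - 428 = 6556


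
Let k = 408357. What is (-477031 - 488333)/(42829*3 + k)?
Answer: -80447/44737 ≈ -1.7982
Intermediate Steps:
(-477031 - 488333)/(42829*3 + k) = (-477031 - 488333)/(42829*3 + 408357) = -965364/(128487 + 408357) = -965364/536844 = -965364*1/536844 = -80447/44737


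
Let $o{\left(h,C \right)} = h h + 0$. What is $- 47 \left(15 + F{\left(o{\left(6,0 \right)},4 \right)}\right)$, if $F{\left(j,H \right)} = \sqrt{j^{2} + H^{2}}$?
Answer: $-705 - 188 \sqrt{82} \approx -2407.4$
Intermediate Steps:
$o{\left(h,C \right)} = h^{2}$ ($o{\left(h,C \right)} = h^{2} + 0 = h^{2}$)
$F{\left(j,H \right)} = \sqrt{H^{2} + j^{2}}$
$- 47 \left(15 + F{\left(o{\left(6,0 \right)},4 \right)}\right) = - 47 \left(15 + \sqrt{4^{2} + \left(6^{2}\right)^{2}}\right) = - 47 \left(15 + \sqrt{16 + 36^{2}}\right) = - 47 \left(15 + \sqrt{16 + 1296}\right) = - 47 \left(15 + \sqrt{1312}\right) = - 47 \left(15 + 4 \sqrt{82}\right) = -705 - 188 \sqrt{82}$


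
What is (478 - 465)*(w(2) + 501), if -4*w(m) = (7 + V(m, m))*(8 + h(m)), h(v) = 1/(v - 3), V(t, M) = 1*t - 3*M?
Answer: 25779/4 ≈ 6444.8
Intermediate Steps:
V(t, M) = t - 3*M
h(v) = 1/(-3 + v)
w(m) = -(7 - 2*m)*(8 + 1/(-3 + m))/4 (w(m) = -(7 + (m - 3*m))*(8 + 1/(-3 + m))/4 = -(7 - 2*m)*(8 + 1/(-3 + m))/4)
(478 - 465)*(w(2) + 501) = (478 - 465)*((161 - 102*2 + 16*2²)/(4*(-3 + 2)) + 501) = 13*((¼)*(161 - 204 + 16*4)/(-1) + 501) = 13*((¼)*(-1)*(161 - 204 + 64) + 501) = 13*((¼)*(-1)*21 + 501) = 13*(-21/4 + 501) = 13*(1983/4) = 25779/4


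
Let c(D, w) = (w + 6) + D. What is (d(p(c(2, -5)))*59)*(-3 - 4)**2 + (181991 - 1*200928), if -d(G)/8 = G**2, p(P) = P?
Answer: -227089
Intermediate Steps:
c(D, w) = 6 + D + w (c(D, w) = (6 + w) + D = 6 + D + w)
d(G) = -8*G**2
(d(p(c(2, -5)))*59)*(-3 - 4)**2 + (181991 - 1*200928) = (-8*(6 + 2 - 5)**2*59)*(-3 - 4)**2 + (181991 - 1*200928) = (-8*3**2*59)*(-7)**2 + (181991 - 200928) = (-8*9*59)*49 - 18937 = -72*59*49 - 18937 = -4248*49 - 18937 = -208152 - 18937 = -227089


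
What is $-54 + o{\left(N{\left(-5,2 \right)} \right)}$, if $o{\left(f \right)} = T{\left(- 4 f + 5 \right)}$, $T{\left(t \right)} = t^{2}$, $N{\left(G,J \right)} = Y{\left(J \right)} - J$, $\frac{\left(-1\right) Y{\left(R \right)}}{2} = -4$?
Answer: $307$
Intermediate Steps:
$Y{\left(R \right)} = 8$ ($Y{\left(R \right)} = \left(-2\right) \left(-4\right) = 8$)
$N{\left(G,J \right)} = 8 - J$
$o{\left(f \right)} = \left(5 - 4 f\right)^{2}$ ($o{\left(f \right)} = \left(- 4 f + 5\right)^{2} = \left(5 - 4 f\right)^{2}$)
$-54 + o{\left(N{\left(-5,2 \right)} \right)} = -54 + \left(-5 + 4 \left(8 - 2\right)\right)^{2} = -54 + \left(-5 + 4 \cdot 6\right)^{2} = -54 + \left(-5 + 24\right)^{2} = -54 + 19^{2} = -54 + 361 = 307$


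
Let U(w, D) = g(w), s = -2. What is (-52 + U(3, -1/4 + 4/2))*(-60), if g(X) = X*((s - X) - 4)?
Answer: 4740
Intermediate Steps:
g(X) = X*(-6 - X) (g(X) = X*((-2 - X) - 4) = X*(-6 - X))
U(w, D) = -w*(6 + w)
(-52 + U(3, -1/4 + 4/2))*(-60) = (-52 - 1*3*(6 + 3))*(-60) = (-52 - 1*3*9)*(-60) = (-52 - 27)*(-60) = -79*(-60) = 4740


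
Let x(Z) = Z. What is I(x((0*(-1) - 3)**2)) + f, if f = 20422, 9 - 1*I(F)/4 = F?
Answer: 20422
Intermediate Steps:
I(F) = 36 - 4*F
I(x((0*(-1) - 3)**2)) + f = (36 - 4*(0*(-1) - 3)**2) + 20422 = (36 - 4*(0 - 3)**2) + 20422 = (36 - 4*(-3)**2) + 20422 = (36 - 4*9) + 20422 = (36 - 36) + 20422 = 0 + 20422 = 20422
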